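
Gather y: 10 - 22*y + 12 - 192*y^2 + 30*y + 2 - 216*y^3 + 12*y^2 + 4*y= -216*y^3 - 180*y^2 + 12*y + 24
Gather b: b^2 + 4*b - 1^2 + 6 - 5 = b^2 + 4*b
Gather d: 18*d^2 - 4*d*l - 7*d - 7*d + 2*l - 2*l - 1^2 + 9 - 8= 18*d^2 + d*(-4*l - 14)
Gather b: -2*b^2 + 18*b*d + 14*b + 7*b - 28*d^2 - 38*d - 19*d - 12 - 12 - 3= -2*b^2 + b*(18*d + 21) - 28*d^2 - 57*d - 27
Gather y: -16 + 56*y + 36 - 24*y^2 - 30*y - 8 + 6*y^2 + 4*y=-18*y^2 + 30*y + 12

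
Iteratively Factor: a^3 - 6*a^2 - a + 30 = (a - 3)*(a^2 - 3*a - 10) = (a - 3)*(a + 2)*(a - 5)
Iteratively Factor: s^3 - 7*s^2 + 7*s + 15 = (s - 5)*(s^2 - 2*s - 3) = (s - 5)*(s - 3)*(s + 1)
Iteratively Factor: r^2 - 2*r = (r)*(r - 2)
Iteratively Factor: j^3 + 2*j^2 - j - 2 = (j - 1)*(j^2 + 3*j + 2) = (j - 1)*(j + 1)*(j + 2)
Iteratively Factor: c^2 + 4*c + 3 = (c + 3)*(c + 1)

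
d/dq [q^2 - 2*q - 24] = 2*q - 2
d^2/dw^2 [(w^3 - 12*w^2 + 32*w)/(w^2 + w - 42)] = 6*(29*w^3 - 546*w^2 + 3108*w - 6608)/(w^6 + 3*w^5 - 123*w^4 - 251*w^3 + 5166*w^2 + 5292*w - 74088)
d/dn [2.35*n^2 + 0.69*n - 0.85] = 4.7*n + 0.69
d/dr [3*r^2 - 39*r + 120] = 6*r - 39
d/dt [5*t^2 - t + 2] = 10*t - 1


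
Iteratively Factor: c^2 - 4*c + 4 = (c - 2)*(c - 2)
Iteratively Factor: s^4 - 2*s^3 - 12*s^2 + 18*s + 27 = (s - 3)*(s^3 + s^2 - 9*s - 9) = (s - 3)^2*(s^2 + 4*s + 3) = (s - 3)^2*(s + 1)*(s + 3)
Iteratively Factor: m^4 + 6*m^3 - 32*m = (m - 2)*(m^3 + 8*m^2 + 16*m) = (m - 2)*(m + 4)*(m^2 + 4*m) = (m - 2)*(m + 4)^2*(m)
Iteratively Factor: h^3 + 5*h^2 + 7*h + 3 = (h + 3)*(h^2 + 2*h + 1) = (h + 1)*(h + 3)*(h + 1)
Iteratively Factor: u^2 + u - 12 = (u - 3)*(u + 4)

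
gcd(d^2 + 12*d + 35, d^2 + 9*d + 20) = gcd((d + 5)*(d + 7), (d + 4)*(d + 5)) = d + 5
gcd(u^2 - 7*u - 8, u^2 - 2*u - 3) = u + 1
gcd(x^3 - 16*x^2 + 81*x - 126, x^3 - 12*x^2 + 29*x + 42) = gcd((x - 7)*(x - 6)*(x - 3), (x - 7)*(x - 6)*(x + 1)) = x^2 - 13*x + 42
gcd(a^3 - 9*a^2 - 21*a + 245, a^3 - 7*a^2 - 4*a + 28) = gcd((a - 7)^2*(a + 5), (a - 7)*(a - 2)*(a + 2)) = a - 7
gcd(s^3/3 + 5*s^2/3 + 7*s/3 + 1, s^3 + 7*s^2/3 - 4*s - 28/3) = 1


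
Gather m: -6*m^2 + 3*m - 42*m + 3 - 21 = -6*m^2 - 39*m - 18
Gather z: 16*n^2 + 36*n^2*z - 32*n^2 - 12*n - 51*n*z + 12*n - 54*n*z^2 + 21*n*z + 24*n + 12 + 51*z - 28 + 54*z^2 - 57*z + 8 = -16*n^2 + 24*n + z^2*(54 - 54*n) + z*(36*n^2 - 30*n - 6) - 8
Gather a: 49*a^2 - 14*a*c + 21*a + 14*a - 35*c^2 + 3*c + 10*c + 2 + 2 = 49*a^2 + a*(35 - 14*c) - 35*c^2 + 13*c + 4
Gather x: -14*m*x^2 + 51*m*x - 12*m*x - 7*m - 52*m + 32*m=-14*m*x^2 + 39*m*x - 27*m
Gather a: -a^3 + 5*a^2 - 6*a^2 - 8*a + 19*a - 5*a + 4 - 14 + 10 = -a^3 - a^2 + 6*a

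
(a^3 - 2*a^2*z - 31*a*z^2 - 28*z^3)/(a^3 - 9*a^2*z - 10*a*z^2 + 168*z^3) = (-a - z)/(-a + 6*z)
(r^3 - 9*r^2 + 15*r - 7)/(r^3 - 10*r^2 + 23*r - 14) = (r - 1)/(r - 2)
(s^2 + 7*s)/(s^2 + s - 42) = s/(s - 6)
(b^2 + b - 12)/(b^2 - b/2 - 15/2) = 2*(b + 4)/(2*b + 5)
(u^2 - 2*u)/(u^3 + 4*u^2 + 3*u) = (u - 2)/(u^2 + 4*u + 3)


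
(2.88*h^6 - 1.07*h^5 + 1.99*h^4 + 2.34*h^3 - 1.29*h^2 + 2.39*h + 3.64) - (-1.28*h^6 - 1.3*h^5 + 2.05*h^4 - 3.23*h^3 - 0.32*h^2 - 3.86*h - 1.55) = 4.16*h^6 + 0.23*h^5 - 0.0599999999999998*h^4 + 5.57*h^3 - 0.97*h^2 + 6.25*h + 5.19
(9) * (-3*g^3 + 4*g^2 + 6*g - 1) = -27*g^3 + 36*g^2 + 54*g - 9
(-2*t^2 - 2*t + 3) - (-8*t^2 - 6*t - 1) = 6*t^2 + 4*t + 4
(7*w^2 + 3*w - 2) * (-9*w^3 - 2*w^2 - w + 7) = -63*w^5 - 41*w^4 + 5*w^3 + 50*w^2 + 23*w - 14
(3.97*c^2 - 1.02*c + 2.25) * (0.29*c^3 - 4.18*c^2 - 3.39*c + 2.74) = 1.1513*c^5 - 16.8904*c^4 - 8.5422*c^3 + 4.9306*c^2 - 10.4223*c + 6.165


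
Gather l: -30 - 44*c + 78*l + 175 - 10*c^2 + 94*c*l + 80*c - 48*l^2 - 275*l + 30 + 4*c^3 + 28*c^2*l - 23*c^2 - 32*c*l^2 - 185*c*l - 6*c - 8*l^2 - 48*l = 4*c^3 - 33*c^2 + 30*c + l^2*(-32*c - 56) + l*(28*c^2 - 91*c - 245) + 175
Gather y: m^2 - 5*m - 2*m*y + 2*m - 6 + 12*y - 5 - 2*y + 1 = m^2 - 3*m + y*(10 - 2*m) - 10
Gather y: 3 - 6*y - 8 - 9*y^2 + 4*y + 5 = -9*y^2 - 2*y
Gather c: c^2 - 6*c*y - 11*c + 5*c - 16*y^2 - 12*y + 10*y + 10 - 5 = c^2 + c*(-6*y - 6) - 16*y^2 - 2*y + 5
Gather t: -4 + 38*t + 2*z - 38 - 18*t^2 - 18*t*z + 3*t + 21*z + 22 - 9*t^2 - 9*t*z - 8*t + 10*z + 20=-27*t^2 + t*(33 - 27*z) + 33*z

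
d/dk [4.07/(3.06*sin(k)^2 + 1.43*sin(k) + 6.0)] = -(24.9084*sin(k) + 5.8201)*cos(k)/(3.06*sin(k)^2 + 1.43*sin(k) + 6.0)^2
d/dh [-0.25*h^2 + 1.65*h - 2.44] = 1.65 - 0.5*h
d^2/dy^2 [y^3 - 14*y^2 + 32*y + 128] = 6*y - 28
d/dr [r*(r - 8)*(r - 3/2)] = 3*r^2 - 19*r + 12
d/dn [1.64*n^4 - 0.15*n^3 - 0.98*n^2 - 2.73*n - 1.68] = 6.56*n^3 - 0.45*n^2 - 1.96*n - 2.73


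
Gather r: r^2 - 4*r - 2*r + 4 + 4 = r^2 - 6*r + 8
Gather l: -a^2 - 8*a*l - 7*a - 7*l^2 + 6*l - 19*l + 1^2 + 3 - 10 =-a^2 - 7*a - 7*l^2 + l*(-8*a - 13) - 6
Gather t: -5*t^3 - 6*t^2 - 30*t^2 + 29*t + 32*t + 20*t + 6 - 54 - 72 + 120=-5*t^3 - 36*t^2 + 81*t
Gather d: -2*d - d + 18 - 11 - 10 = -3*d - 3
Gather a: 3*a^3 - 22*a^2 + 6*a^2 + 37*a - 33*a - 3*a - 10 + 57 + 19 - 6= 3*a^3 - 16*a^2 + a + 60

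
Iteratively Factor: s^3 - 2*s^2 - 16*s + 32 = (s + 4)*(s^2 - 6*s + 8) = (s - 2)*(s + 4)*(s - 4)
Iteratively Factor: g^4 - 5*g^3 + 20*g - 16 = (g + 2)*(g^3 - 7*g^2 + 14*g - 8) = (g - 2)*(g + 2)*(g^2 - 5*g + 4) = (g - 4)*(g - 2)*(g + 2)*(g - 1)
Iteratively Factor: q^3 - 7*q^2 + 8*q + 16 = (q - 4)*(q^2 - 3*q - 4) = (q - 4)^2*(q + 1)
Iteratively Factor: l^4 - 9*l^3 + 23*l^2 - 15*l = (l - 3)*(l^3 - 6*l^2 + 5*l) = (l - 5)*(l - 3)*(l^2 - l) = (l - 5)*(l - 3)*(l - 1)*(l)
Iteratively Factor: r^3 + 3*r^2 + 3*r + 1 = (r + 1)*(r^2 + 2*r + 1) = (r + 1)^2*(r + 1)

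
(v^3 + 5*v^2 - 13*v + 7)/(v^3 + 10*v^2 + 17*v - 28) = (v - 1)/(v + 4)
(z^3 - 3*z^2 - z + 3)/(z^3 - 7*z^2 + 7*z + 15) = (z - 1)/(z - 5)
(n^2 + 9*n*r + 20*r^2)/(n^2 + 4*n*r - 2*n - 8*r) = (n + 5*r)/(n - 2)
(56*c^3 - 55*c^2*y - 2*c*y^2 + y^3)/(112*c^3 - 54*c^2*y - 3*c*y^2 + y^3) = (-c + y)/(-2*c + y)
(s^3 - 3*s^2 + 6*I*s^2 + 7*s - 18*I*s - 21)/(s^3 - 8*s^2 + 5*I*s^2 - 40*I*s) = (s^3 + s^2*(-3 + 6*I) + s*(7 - 18*I) - 21)/(s*(s^2 + s*(-8 + 5*I) - 40*I))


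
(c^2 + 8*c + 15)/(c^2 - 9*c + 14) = (c^2 + 8*c + 15)/(c^2 - 9*c + 14)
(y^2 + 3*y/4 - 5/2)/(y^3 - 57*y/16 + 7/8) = 4*(4*y - 5)/(16*y^2 - 32*y + 7)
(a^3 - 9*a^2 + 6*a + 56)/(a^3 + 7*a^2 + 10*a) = (a^2 - 11*a + 28)/(a*(a + 5))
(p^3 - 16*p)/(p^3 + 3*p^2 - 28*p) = (p + 4)/(p + 7)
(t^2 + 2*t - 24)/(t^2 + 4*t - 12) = (t - 4)/(t - 2)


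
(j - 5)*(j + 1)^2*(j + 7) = j^4 + 4*j^3 - 30*j^2 - 68*j - 35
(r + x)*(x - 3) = r*x - 3*r + x^2 - 3*x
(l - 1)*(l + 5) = l^2 + 4*l - 5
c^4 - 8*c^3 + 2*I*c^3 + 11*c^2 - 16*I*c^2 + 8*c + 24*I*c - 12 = (c - 6)*(c - 2)*(c + I)^2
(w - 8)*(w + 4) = w^2 - 4*w - 32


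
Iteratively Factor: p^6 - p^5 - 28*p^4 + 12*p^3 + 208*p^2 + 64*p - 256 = (p + 2)*(p^5 - 3*p^4 - 22*p^3 + 56*p^2 + 96*p - 128) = (p - 1)*(p + 2)*(p^4 - 2*p^3 - 24*p^2 + 32*p + 128) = (p - 1)*(p + 2)^2*(p^3 - 4*p^2 - 16*p + 64) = (p - 4)*(p - 1)*(p + 2)^2*(p^2 - 16) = (p - 4)^2*(p - 1)*(p + 2)^2*(p + 4)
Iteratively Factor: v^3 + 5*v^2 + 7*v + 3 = (v + 1)*(v^2 + 4*v + 3) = (v + 1)*(v + 3)*(v + 1)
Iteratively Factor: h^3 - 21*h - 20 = (h - 5)*(h^2 + 5*h + 4) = (h - 5)*(h + 1)*(h + 4)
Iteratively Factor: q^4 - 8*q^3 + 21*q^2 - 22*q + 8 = (q - 4)*(q^3 - 4*q^2 + 5*q - 2) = (q - 4)*(q - 1)*(q^2 - 3*q + 2) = (q - 4)*(q - 1)^2*(q - 2)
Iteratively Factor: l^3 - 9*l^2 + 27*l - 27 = (l - 3)*(l^2 - 6*l + 9) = (l - 3)^2*(l - 3)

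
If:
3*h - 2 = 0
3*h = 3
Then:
No Solution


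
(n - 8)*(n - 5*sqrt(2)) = n^2 - 8*n - 5*sqrt(2)*n + 40*sqrt(2)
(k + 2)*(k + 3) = k^2 + 5*k + 6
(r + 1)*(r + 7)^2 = r^3 + 15*r^2 + 63*r + 49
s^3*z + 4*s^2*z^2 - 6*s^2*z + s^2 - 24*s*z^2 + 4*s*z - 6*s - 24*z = (s - 6)*(s + 4*z)*(s*z + 1)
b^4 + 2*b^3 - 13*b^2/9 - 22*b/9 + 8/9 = (b - 1)*(b - 1/3)*(b + 4/3)*(b + 2)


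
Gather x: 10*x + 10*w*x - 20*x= x*(10*w - 10)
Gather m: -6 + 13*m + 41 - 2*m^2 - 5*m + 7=-2*m^2 + 8*m + 42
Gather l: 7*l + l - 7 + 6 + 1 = 8*l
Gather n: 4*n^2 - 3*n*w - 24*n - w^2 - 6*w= 4*n^2 + n*(-3*w - 24) - w^2 - 6*w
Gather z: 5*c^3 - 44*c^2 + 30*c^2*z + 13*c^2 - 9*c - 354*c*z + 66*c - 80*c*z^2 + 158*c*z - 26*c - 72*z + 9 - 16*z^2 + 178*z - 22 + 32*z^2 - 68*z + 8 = 5*c^3 - 31*c^2 + 31*c + z^2*(16 - 80*c) + z*(30*c^2 - 196*c + 38) - 5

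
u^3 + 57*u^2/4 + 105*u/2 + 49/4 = (u + 1/4)*(u + 7)^2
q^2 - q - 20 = (q - 5)*(q + 4)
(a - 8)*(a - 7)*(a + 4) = a^3 - 11*a^2 - 4*a + 224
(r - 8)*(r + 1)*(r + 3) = r^3 - 4*r^2 - 29*r - 24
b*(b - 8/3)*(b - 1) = b^3 - 11*b^2/3 + 8*b/3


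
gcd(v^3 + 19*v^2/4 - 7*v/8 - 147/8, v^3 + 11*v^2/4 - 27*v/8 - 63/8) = v^2 + 5*v/4 - 21/4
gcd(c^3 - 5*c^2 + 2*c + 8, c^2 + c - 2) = 1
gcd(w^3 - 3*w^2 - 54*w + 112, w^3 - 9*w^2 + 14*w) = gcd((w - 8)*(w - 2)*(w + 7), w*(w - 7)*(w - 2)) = w - 2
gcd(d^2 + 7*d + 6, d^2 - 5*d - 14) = 1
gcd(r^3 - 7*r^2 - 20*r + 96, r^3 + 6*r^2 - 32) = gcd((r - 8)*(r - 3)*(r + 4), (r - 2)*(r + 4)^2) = r + 4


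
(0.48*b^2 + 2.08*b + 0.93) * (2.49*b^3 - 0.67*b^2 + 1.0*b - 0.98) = 1.1952*b^5 + 4.8576*b^4 + 1.4021*b^3 + 0.9865*b^2 - 1.1084*b - 0.9114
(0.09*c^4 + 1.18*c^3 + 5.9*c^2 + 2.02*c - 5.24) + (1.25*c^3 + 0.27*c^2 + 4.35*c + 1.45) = 0.09*c^4 + 2.43*c^3 + 6.17*c^2 + 6.37*c - 3.79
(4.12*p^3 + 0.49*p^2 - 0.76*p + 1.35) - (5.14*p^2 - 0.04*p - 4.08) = 4.12*p^3 - 4.65*p^2 - 0.72*p + 5.43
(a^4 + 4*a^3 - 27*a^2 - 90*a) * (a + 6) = a^5 + 10*a^4 - 3*a^3 - 252*a^2 - 540*a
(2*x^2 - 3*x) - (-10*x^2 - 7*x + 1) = 12*x^2 + 4*x - 1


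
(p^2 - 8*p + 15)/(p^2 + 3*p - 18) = (p - 5)/(p + 6)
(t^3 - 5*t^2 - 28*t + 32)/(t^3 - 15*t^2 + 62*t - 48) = (t + 4)/(t - 6)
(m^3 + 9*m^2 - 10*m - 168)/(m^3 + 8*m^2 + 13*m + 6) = (m^2 + 3*m - 28)/(m^2 + 2*m + 1)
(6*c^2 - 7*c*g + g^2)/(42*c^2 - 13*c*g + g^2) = (c - g)/(7*c - g)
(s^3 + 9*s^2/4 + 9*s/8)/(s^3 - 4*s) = (8*s^2 + 18*s + 9)/(8*(s^2 - 4))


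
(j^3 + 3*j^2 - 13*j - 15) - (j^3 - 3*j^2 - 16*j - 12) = 6*j^2 + 3*j - 3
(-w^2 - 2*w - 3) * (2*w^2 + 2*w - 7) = -2*w^4 - 6*w^3 - 3*w^2 + 8*w + 21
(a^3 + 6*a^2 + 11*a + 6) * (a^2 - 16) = a^5 + 6*a^4 - 5*a^3 - 90*a^2 - 176*a - 96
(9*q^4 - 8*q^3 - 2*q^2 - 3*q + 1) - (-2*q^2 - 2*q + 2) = 9*q^4 - 8*q^3 - q - 1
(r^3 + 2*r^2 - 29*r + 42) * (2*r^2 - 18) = 2*r^5 + 4*r^4 - 76*r^3 + 48*r^2 + 522*r - 756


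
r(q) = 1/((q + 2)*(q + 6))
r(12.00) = 0.00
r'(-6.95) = 0.27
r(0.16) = 0.08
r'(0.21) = -0.04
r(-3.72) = -0.25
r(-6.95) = 0.21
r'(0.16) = -0.05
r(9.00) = 0.01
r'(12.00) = 0.00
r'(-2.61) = -0.65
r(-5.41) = -0.50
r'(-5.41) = 0.70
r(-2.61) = -0.48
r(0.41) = 0.06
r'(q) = -1/((q + 2)*(q + 6)^2) - 1/((q + 2)^2*(q + 6)) = 2*(-q - 4)/(q^4 + 16*q^3 + 88*q^2 + 192*q + 144)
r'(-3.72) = -0.04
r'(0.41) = -0.04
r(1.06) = 0.05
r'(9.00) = 0.00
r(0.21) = 0.07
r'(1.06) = -0.02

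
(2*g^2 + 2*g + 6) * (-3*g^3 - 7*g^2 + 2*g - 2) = -6*g^5 - 20*g^4 - 28*g^3 - 42*g^2 + 8*g - 12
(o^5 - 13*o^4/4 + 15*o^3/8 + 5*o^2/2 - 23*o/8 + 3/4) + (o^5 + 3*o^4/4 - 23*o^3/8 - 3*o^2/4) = 2*o^5 - 5*o^4/2 - o^3 + 7*o^2/4 - 23*o/8 + 3/4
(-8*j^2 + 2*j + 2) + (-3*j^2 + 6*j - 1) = -11*j^2 + 8*j + 1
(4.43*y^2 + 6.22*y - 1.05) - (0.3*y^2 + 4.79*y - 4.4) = 4.13*y^2 + 1.43*y + 3.35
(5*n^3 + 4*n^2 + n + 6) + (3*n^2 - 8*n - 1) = 5*n^3 + 7*n^2 - 7*n + 5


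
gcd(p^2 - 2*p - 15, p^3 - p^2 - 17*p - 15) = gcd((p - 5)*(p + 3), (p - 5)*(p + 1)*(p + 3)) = p^2 - 2*p - 15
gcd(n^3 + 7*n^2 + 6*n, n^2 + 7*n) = n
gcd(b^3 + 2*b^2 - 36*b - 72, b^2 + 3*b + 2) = b + 2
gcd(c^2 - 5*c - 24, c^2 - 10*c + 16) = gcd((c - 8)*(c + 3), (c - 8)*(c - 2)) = c - 8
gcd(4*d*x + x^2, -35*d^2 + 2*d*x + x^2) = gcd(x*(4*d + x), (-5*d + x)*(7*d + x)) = 1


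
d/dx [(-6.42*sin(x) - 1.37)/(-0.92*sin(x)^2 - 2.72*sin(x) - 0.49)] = (-2.5208*sin(x) + 2.9532*cos(2*x) - 3.5338)*cos(x)/(0.92*sin(x)^2 + 2.72*sin(x) + 0.49)^2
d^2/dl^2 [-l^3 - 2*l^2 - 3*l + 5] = -6*l - 4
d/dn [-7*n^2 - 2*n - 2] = -14*n - 2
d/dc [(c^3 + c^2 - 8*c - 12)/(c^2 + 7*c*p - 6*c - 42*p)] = (-(2*c + 7*p - 6)*(c^3 + c^2 - 8*c - 12) + (3*c^2 + 2*c - 8)*(c^2 + 7*c*p - 6*c - 42*p))/(c^2 + 7*c*p - 6*c - 42*p)^2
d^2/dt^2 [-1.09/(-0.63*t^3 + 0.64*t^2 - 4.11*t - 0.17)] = ((1.3952 - 4.1202*t)*(0.63*t^3 - 0.64*t^2 + 4.11*t + 0.17) + 1.09*(1.89*t^2 - 1.28*t + 4.11)*(3.78*t^2 - 2.56*t + 8.22))/(0.63*t^3 - 0.64*t^2 + 4.11*t + 0.17)^3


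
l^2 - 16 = (l - 4)*(l + 4)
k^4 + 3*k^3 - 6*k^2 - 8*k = k*(k - 2)*(k + 1)*(k + 4)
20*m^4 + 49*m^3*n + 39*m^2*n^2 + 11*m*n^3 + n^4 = (m + n)^2*(4*m + n)*(5*m + n)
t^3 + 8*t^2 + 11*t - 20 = (t - 1)*(t + 4)*(t + 5)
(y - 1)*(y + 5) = y^2 + 4*y - 5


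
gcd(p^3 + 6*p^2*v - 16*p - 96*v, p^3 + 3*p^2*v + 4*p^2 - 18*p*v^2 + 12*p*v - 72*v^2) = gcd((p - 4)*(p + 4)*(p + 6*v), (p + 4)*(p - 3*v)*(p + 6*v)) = p^2 + 6*p*v + 4*p + 24*v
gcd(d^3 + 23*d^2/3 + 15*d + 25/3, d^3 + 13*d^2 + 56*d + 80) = d + 5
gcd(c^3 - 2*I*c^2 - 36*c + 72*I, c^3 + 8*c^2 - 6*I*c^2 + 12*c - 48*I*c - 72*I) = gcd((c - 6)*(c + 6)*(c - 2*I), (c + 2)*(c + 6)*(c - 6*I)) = c + 6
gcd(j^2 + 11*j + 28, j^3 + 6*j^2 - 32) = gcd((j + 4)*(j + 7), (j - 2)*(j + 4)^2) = j + 4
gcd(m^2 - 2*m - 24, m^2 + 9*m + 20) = m + 4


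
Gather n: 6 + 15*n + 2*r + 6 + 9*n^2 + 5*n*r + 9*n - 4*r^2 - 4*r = 9*n^2 + n*(5*r + 24) - 4*r^2 - 2*r + 12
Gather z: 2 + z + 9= z + 11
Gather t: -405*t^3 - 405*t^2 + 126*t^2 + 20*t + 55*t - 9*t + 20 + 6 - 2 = -405*t^3 - 279*t^2 + 66*t + 24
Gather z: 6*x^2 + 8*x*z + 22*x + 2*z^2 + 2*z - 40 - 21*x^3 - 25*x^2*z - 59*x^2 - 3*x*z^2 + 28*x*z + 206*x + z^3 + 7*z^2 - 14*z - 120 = -21*x^3 - 53*x^2 + 228*x + z^3 + z^2*(9 - 3*x) + z*(-25*x^2 + 36*x - 12) - 160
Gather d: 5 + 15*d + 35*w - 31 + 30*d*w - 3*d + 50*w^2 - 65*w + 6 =d*(30*w + 12) + 50*w^2 - 30*w - 20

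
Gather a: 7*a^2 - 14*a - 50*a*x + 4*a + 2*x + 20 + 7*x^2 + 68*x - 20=7*a^2 + a*(-50*x - 10) + 7*x^2 + 70*x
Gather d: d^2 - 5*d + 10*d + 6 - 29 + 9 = d^2 + 5*d - 14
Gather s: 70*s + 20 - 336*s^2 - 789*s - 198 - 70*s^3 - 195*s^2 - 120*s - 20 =-70*s^3 - 531*s^2 - 839*s - 198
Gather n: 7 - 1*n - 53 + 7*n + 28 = 6*n - 18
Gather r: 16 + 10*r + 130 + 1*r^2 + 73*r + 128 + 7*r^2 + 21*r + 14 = 8*r^2 + 104*r + 288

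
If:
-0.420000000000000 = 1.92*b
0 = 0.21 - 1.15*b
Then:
No Solution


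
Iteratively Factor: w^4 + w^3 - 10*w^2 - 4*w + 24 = (w - 2)*(w^3 + 3*w^2 - 4*w - 12) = (w - 2)^2*(w^2 + 5*w + 6) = (w - 2)^2*(w + 3)*(w + 2)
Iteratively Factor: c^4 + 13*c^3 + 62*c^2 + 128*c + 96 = (c + 3)*(c^3 + 10*c^2 + 32*c + 32) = (c + 3)*(c + 4)*(c^2 + 6*c + 8) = (c + 2)*(c + 3)*(c + 4)*(c + 4)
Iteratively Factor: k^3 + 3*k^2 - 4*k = (k + 4)*(k^2 - k) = k*(k + 4)*(k - 1)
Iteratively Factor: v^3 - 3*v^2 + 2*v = (v)*(v^2 - 3*v + 2) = v*(v - 1)*(v - 2)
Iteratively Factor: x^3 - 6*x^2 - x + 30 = (x - 3)*(x^2 - 3*x - 10) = (x - 5)*(x - 3)*(x + 2)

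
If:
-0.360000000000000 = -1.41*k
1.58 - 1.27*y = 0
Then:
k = 0.26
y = 1.24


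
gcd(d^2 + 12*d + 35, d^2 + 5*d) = d + 5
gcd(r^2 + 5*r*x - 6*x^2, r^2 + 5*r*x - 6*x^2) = -r^2 - 5*r*x + 6*x^2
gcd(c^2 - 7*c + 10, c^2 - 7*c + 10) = c^2 - 7*c + 10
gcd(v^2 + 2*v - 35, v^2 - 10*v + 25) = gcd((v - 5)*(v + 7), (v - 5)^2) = v - 5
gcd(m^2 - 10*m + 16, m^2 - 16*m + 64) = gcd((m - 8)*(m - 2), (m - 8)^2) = m - 8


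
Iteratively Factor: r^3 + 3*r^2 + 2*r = (r + 1)*(r^2 + 2*r) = (r + 1)*(r + 2)*(r)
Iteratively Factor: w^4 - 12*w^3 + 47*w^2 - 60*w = (w - 5)*(w^3 - 7*w^2 + 12*w) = (w - 5)*(w - 4)*(w^2 - 3*w) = (w - 5)*(w - 4)*(w - 3)*(w)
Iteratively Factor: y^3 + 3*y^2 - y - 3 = (y - 1)*(y^2 + 4*y + 3) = (y - 1)*(y + 1)*(y + 3)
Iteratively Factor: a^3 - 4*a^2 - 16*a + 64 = (a - 4)*(a^2 - 16) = (a - 4)*(a + 4)*(a - 4)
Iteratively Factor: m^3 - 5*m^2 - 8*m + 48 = (m - 4)*(m^2 - m - 12) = (m - 4)^2*(m + 3)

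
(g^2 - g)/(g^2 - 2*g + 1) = g/(g - 1)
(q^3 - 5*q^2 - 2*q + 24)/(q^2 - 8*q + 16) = (q^2 - q - 6)/(q - 4)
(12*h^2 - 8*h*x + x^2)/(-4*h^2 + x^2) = (-6*h + x)/(2*h + x)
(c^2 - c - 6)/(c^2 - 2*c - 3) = (c + 2)/(c + 1)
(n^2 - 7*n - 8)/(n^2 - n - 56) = (n + 1)/(n + 7)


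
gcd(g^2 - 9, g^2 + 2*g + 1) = 1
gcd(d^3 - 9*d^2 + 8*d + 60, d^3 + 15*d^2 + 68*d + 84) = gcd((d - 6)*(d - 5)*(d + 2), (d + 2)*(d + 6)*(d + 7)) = d + 2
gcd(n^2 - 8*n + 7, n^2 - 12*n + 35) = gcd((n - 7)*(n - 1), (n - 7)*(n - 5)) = n - 7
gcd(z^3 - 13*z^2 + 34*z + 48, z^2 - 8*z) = z - 8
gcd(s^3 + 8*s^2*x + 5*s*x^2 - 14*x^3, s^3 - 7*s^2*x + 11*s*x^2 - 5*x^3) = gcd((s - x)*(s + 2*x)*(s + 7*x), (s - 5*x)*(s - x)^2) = -s + x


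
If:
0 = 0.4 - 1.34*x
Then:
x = 0.30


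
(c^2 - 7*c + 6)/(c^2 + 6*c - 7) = (c - 6)/(c + 7)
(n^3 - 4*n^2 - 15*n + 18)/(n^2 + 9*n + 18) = (n^2 - 7*n + 6)/(n + 6)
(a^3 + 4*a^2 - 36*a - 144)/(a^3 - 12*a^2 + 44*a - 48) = (a^2 + 10*a + 24)/(a^2 - 6*a + 8)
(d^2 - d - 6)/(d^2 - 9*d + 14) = (d^2 - d - 6)/(d^2 - 9*d + 14)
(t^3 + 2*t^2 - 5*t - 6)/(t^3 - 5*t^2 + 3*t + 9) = (t^2 + t - 6)/(t^2 - 6*t + 9)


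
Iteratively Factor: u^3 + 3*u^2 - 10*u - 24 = (u + 2)*(u^2 + u - 12) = (u - 3)*(u + 2)*(u + 4)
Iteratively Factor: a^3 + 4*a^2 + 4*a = (a + 2)*(a^2 + 2*a) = a*(a + 2)*(a + 2)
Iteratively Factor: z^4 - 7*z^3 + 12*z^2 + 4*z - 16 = (z - 2)*(z^3 - 5*z^2 + 2*z + 8) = (z - 2)^2*(z^2 - 3*z - 4) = (z - 2)^2*(z + 1)*(z - 4)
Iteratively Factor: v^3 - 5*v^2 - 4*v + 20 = (v + 2)*(v^2 - 7*v + 10) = (v - 2)*(v + 2)*(v - 5)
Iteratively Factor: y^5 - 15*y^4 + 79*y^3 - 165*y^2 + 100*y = (y - 5)*(y^4 - 10*y^3 + 29*y^2 - 20*y) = (y - 5)^2*(y^3 - 5*y^2 + 4*y) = y*(y - 5)^2*(y^2 - 5*y + 4) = y*(y - 5)^2*(y - 1)*(y - 4)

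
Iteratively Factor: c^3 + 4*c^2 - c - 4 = (c - 1)*(c^2 + 5*c + 4) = (c - 1)*(c + 1)*(c + 4)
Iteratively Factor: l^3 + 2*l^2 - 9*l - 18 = (l - 3)*(l^2 + 5*l + 6) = (l - 3)*(l + 2)*(l + 3)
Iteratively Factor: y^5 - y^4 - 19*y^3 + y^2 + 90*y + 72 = (y - 4)*(y^4 + 3*y^3 - 7*y^2 - 27*y - 18) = (y - 4)*(y + 2)*(y^3 + y^2 - 9*y - 9) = (y - 4)*(y + 1)*(y + 2)*(y^2 - 9) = (y - 4)*(y - 3)*(y + 1)*(y + 2)*(y + 3)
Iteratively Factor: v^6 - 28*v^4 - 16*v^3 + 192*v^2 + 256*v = (v - 4)*(v^5 + 4*v^4 - 12*v^3 - 64*v^2 - 64*v) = v*(v - 4)*(v^4 + 4*v^3 - 12*v^2 - 64*v - 64) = v*(v - 4)*(v + 4)*(v^3 - 12*v - 16) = v*(v - 4)^2*(v + 4)*(v^2 + 4*v + 4) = v*(v - 4)^2*(v + 2)*(v + 4)*(v + 2)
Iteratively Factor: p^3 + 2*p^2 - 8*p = (p)*(p^2 + 2*p - 8) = p*(p - 2)*(p + 4)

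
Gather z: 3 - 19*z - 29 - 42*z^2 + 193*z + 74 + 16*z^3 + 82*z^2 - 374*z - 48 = 16*z^3 + 40*z^2 - 200*z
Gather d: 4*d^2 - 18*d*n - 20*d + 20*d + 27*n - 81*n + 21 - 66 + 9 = 4*d^2 - 18*d*n - 54*n - 36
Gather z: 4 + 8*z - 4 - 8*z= 0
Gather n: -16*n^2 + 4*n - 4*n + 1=1 - 16*n^2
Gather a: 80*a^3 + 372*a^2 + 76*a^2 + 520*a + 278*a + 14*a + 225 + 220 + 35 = 80*a^3 + 448*a^2 + 812*a + 480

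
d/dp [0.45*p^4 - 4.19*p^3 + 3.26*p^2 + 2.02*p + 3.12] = 1.8*p^3 - 12.57*p^2 + 6.52*p + 2.02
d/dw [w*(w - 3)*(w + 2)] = 3*w^2 - 2*w - 6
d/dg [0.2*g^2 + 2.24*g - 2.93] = 0.4*g + 2.24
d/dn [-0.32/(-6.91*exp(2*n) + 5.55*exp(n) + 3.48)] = (1.776 - 4.4224*exp(n))*exp(n)/(-6.91*exp(2*n) + 5.55*exp(n) + 3.48)^2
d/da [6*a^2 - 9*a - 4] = 12*a - 9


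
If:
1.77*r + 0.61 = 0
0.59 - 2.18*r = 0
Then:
No Solution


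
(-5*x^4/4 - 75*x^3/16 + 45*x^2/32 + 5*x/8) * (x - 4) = -5*x^5/4 + 5*x^4/16 + 645*x^3/32 - 5*x^2 - 5*x/2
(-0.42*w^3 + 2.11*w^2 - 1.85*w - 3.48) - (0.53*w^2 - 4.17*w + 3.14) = -0.42*w^3 + 1.58*w^2 + 2.32*w - 6.62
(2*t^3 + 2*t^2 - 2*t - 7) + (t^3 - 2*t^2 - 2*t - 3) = 3*t^3 - 4*t - 10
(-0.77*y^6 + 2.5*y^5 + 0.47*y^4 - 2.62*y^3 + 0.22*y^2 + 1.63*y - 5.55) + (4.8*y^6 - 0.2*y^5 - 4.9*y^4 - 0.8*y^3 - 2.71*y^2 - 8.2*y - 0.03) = 4.03*y^6 + 2.3*y^5 - 4.43*y^4 - 3.42*y^3 - 2.49*y^2 - 6.57*y - 5.58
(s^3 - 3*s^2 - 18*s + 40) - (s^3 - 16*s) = -3*s^2 - 2*s + 40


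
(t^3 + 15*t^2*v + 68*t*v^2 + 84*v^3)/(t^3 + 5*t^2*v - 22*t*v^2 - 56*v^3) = (t + 6*v)/(t - 4*v)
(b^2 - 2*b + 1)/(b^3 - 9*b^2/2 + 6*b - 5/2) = 2/(2*b - 5)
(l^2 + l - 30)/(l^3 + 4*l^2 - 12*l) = (l - 5)/(l*(l - 2))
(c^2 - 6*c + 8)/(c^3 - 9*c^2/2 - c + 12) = 2/(2*c + 3)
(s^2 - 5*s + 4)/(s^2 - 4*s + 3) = (s - 4)/(s - 3)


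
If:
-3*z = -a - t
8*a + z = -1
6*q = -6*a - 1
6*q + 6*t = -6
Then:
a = -1/12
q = -1/12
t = -11/12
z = -1/3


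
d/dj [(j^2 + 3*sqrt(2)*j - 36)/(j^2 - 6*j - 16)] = (-6*j^2 - 3*sqrt(2)*j^2 + 40*j - 216 - 48*sqrt(2))/(j^4 - 12*j^3 + 4*j^2 + 192*j + 256)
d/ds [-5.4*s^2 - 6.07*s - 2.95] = -10.8*s - 6.07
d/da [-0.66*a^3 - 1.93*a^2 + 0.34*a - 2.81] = -1.98*a^2 - 3.86*a + 0.34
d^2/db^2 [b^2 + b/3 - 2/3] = 2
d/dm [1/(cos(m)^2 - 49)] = 2*sin(m)*cos(m)/(cos(m)^2 - 49)^2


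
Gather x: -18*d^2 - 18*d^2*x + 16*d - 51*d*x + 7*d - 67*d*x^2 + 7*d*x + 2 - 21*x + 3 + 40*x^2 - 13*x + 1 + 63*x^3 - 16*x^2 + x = -18*d^2 + 23*d + 63*x^3 + x^2*(24 - 67*d) + x*(-18*d^2 - 44*d - 33) + 6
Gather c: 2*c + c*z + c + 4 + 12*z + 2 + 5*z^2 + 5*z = c*(z + 3) + 5*z^2 + 17*z + 6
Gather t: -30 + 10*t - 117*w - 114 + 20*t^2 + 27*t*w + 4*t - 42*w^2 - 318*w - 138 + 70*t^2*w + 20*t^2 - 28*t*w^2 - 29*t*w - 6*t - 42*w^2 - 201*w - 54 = t^2*(70*w + 40) + t*(-28*w^2 - 2*w + 8) - 84*w^2 - 636*w - 336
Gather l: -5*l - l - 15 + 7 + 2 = -6*l - 6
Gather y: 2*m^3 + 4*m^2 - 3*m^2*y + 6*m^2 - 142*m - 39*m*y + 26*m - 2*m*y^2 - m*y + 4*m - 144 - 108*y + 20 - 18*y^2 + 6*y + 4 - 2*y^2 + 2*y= 2*m^3 + 10*m^2 - 112*m + y^2*(-2*m - 20) + y*(-3*m^2 - 40*m - 100) - 120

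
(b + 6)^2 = b^2 + 12*b + 36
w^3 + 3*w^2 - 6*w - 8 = (w - 2)*(w + 1)*(w + 4)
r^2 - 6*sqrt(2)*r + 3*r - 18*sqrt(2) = (r + 3)*(r - 6*sqrt(2))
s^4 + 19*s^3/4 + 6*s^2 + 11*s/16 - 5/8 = (s - 1/4)*(s + 1/2)*(s + 2)*(s + 5/2)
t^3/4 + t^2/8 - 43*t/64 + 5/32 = (t/4 + 1/2)*(t - 5/4)*(t - 1/4)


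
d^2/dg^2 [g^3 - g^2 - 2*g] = 6*g - 2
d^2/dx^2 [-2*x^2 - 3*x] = -4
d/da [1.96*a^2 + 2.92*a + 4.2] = 3.92*a + 2.92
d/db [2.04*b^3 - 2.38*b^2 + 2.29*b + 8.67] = 6.12*b^2 - 4.76*b + 2.29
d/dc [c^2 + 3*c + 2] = 2*c + 3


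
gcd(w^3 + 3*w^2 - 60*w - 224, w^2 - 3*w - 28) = w + 4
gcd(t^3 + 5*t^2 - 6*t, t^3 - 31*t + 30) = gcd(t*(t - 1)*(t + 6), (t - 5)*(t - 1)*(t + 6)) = t^2 + 5*t - 6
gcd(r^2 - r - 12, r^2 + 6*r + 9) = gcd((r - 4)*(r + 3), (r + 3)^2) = r + 3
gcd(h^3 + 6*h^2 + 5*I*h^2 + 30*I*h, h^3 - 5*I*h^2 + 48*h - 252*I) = 1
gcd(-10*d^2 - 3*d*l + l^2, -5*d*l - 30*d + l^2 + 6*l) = 5*d - l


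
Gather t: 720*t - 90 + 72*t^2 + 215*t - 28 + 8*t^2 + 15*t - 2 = 80*t^2 + 950*t - 120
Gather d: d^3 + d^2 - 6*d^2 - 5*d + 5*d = d^3 - 5*d^2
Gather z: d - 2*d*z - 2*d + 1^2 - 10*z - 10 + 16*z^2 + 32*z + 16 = -d + 16*z^2 + z*(22 - 2*d) + 7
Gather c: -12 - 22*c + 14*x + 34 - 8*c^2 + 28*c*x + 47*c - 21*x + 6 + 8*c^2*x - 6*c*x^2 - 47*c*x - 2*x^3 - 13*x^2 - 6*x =c^2*(8*x - 8) + c*(-6*x^2 - 19*x + 25) - 2*x^3 - 13*x^2 - 13*x + 28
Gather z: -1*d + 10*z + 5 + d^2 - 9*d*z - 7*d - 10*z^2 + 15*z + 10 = d^2 - 8*d - 10*z^2 + z*(25 - 9*d) + 15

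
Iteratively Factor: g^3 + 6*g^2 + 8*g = (g + 2)*(g^2 + 4*g) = (g + 2)*(g + 4)*(g)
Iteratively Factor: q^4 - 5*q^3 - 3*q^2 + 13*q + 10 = (q - 5)*(q^3 - 3*q - 2) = (q - 5)*(q - 2)*(q^2 + 2*q + 1) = (q - 5)*(q - 2)*(q + 1)*(q + 1)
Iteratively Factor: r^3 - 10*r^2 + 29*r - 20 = (r - 1)*(r^2 - 9*r + 20) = (r - 5)*(r - 1)*(r - 4)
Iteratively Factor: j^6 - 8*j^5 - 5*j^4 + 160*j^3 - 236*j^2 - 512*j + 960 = (j + 2)*(j^5 - 10*j^4 + 15*j^3 + 130*j^2 - 496*j + 480) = (j - 3)*(j + 2)*(j^4 - 7*j^3 - 6*j^2 + 112*j - 160) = (j - 5)*(j - 3)*(j + 2)*(j^3 - 2*j^2 - 16*j + 32) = (j - 5)*(j - 3)*(j - 2)*(j + 2)*(j^2 - 16) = (j - 5)*(j - 3)*(j - 2)*(j + 2)*(j + 4)*(j - 4)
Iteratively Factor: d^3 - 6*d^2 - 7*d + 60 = (d + 3)*(d^2 - 9*d + 20) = (d - 5)*(d + 3)*(d - 4)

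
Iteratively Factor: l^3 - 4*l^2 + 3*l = (l)*(l^2 - 4*l + 3) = l*(l - 1)*(l - 3)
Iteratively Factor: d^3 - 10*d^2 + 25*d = (d)*(d^2 - 10*d + 25) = d*(d - 5)*(d - 5)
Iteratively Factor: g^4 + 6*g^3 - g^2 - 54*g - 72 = (g + 2)*(g^3 + 4*g^2 - 9*g - 36) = (g + 2)*(g + 4)*(g^2 - 9) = (g - 3)*(g + 2)*(g + 4)*(g + 3)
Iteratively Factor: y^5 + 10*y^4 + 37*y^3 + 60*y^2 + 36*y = (y)*(y^4 + 10*y^3 + 37*y^2 + 60*y + 36) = y*(y + 2)*(y^3 + 8*y^2 + 21*y + 18) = y*(y + 2)^2*(y^2 + 6*y + 9) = y*(y + 2)^2*(y + 3)*(y + 3)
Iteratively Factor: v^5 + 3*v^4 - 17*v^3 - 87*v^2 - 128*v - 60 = (v - 5)*(v^4 + 8*v^3 + 23*v^2 + 28*v + 12) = (v - 5)*(v + 2)*(v^3 + 6*v^2 + 11*v + 6) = (v - 5)*(v + 2)*(v + 3)*(v^2 + 3*v + 2) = (v - 5)*(v + 1)*(v + 2)*(v + 3)*(v + 2)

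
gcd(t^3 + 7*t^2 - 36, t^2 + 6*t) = t + 6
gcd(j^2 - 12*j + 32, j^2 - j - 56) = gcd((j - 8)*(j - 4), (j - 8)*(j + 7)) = j - 8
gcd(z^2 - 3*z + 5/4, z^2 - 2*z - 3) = 1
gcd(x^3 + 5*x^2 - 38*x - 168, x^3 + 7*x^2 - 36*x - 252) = x^2 + x - 42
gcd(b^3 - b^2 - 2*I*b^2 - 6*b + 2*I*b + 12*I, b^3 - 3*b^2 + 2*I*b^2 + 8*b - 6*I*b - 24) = b^2 + b*(-3 - 2*I) + 6*I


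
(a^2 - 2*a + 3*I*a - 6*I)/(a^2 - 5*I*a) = (a^2 + a*(-2 + 3*I) - 6*I)/(a*(a - 5*I))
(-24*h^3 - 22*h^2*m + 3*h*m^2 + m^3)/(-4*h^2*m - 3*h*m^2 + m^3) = (6*h + m)/m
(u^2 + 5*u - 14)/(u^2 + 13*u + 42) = (u - 2)/(u + 6)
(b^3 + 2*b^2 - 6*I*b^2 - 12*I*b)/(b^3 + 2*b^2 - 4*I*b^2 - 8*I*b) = (b - 6*I)/(b - 4*I)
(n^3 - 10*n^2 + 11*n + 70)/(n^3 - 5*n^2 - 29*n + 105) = (n^2 - 3*n - 10)/(n^2 + 2*n - 15)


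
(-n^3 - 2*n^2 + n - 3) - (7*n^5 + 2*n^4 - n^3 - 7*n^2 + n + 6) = -7*n^5 - 2*n^4 + 5*n^2 - 9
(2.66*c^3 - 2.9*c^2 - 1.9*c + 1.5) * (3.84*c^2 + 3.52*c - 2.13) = 10.2144*c^5 - 1.7728*c^4 - 23.1698*c^3 + 5.249*c^2 + 9.327*c - 3.195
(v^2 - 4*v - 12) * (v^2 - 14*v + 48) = v^4 - 18*v^3 + 92*v^2 - 24*v - 576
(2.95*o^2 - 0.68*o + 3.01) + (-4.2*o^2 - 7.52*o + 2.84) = -1.25*o^2 - 8.2*o + 5.85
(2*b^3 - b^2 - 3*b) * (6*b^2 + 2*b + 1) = 12*b^5 - 2*b^4 - 18*b^3 - 7*b^2 - 3*b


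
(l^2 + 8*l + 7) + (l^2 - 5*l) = 2*l^2 + 3*l + 7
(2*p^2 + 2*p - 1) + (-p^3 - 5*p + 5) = -p^3 + 2*p^2 - 3*p + 4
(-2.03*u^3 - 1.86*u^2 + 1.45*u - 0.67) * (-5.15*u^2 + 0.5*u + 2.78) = 10.4545*u^5 + 8.564*u^4 - 14.0409*u^3 - 0.9953*u^2 + 3.696*u - 1.8626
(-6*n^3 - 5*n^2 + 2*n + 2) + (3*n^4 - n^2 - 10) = 3*n^4 - 6*n^3 - 6*n^2 + 2*n - 8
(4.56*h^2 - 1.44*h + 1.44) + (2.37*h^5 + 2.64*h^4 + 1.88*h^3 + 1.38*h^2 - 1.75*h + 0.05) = 2.37*h^5 + 2.64*h^4 + 1.88*h^3 + 5.94*h^2 - 3.19*h + 1.49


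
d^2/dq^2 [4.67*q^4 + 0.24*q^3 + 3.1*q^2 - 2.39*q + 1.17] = 56.04*q^2 + 1.44*q + 6.2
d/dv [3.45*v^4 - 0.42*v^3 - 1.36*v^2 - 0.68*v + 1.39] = 13.8*v^3 - 1.26*v^2 - 2.72*v - 0.68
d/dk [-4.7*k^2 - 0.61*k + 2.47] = -9.4*k - 0.61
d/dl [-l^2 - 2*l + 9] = -2*l - 2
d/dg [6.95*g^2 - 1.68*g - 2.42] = 13.9*g - 1.68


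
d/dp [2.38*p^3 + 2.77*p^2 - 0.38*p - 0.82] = 7.14*p^2 + 5.54*p - 0.38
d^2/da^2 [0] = 0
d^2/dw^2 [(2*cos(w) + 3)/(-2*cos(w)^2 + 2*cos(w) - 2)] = (-18*sin(w)^4*cos(w) - 14*sin(w)^4 + 3*sin(w)^2 - 61*cos(w)/4 + 9*cos(3*w)/4 + cos(5*w) + 15)/(2*(sin(w)^2 + cos(w) - 2)^3)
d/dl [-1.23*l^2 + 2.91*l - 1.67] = 2.91 - 2.46*l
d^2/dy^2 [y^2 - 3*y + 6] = 2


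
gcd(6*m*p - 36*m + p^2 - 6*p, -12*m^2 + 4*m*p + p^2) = 6*m + p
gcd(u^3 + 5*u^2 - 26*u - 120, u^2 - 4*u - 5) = u - 5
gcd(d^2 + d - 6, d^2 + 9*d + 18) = d + 3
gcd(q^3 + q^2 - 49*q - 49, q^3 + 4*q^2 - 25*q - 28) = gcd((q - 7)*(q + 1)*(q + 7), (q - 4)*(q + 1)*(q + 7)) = q^2 + 8*q + 7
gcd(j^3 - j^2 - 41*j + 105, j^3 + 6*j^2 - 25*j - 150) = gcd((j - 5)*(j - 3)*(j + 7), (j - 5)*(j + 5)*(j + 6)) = j - 5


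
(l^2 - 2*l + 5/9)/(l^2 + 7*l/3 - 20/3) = (l - 1/3)/(l + 4)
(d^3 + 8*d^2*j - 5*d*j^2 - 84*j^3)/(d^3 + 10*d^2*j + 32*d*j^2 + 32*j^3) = (d^2 + 4*d*j - 21*j^2)/(d^2 + 6*d*j + 8*j^2)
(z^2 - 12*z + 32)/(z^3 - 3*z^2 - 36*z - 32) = (z - 4)/(z^2 + 5*z + 4)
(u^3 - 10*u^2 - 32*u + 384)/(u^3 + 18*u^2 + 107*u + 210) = (u^2 - 16*u + 64)/(u^2 + 12*u + 35)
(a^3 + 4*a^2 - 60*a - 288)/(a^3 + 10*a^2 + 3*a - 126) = (a^2 - 2*a - 48)/(a^2 + 4*a - 21)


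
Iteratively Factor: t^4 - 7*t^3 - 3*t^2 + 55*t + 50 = (t - 5)*(t^3 - 2*t^2 - 13*t - 10) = (t - 5)*(t + 2)*(t^2 - 4*t - 5) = (t - 5)^2*(t + 2)*(t + 1)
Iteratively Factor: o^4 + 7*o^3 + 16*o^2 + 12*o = (o + 3)*(o^3 + 4*o^2 + 4*o) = o*(o + 3)*(o^2 + 4*o + 4) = o*(o + 2)*(o + 3)*(o + 2)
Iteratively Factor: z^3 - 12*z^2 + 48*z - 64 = (z - 4)*(z^2 - 8*z + 16) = (z - 4)^2*(z - 4)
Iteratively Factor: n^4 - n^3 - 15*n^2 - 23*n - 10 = (n + 2)*(n^3 - 3*n^2 - 9*n - 5) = (n - 5)*(n + 2)*(n^2 + 2*n + 1) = (n - 5)*(n + 1)*(n + 2)*(n + 1)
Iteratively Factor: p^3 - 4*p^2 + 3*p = (p)*(p^2 - 4*p + 3) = p*(p - 3)*(p - 1)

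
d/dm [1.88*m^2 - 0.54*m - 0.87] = 3.76*m - 0.54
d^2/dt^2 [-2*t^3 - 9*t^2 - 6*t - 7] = -12*t - 18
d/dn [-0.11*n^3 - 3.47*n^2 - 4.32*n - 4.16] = -0.33*n^2 - 6.94*n - 4.32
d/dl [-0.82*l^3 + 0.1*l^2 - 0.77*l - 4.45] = -2.46*l^2 + 0.2*l - 0.77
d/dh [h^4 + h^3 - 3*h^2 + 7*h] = 4*h^3 + 3*h^2 - 6*h + 7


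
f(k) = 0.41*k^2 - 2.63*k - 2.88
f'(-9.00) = -10.01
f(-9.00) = 54.00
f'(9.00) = 4.75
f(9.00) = 6.66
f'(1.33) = -1.54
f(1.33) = -5.65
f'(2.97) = -0.19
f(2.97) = -7.07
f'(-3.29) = -5.33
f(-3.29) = 10.21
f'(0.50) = -2.22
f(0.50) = -4.09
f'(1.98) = -1.01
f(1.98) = -6.48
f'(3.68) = 0.39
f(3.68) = -7.01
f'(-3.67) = -5.64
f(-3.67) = 12.29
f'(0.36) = -2.33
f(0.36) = -3.77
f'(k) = 0.82*k - 2.63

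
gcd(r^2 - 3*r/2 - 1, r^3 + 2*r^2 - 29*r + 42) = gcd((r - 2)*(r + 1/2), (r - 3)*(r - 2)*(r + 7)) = r - 2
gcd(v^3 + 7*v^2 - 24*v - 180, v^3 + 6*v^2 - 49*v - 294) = v + 6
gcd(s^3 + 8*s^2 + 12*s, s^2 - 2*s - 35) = 1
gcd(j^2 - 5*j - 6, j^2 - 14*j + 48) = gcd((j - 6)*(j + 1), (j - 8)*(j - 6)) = j - 6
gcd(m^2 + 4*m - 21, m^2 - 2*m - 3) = m - 3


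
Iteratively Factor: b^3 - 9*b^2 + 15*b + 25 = (b - 5)*(b^2 - 4*b - 5) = (b - 5)^2*(b + 1)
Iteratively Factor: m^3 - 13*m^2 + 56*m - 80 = (m - 5)*(m^2 - 8*m + 16) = (m - 5)*(m - 4)*(m - 4)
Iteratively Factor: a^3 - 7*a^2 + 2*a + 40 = (a - 5)*(a^2 - 2*a - 8) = (a - 5)*(a - 4)*(a + 2)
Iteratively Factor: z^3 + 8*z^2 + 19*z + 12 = (z + 3)*(z^2 + 5*z + 4) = (z + 3)*(z + 4)*(z + 1)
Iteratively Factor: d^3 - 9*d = (d)*(d^2 - 9) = d*(d - 3)*(d + 3)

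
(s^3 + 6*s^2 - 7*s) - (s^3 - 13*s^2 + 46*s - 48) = 19*s^2 - 53*s + 48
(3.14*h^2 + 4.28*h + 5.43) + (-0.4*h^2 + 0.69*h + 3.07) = 2.74*h^2 + 4.97*h + 8.5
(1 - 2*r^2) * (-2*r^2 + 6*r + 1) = 4*r^4 - 12*r^3 - 4*r^2 + 6*r + 1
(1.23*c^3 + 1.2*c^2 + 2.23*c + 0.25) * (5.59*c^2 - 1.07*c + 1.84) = 6.8757*c^5 + 5.3919*c^4 + 13.4449*c^3 + 1.2194*c^2 + 3.8357*c + 0.46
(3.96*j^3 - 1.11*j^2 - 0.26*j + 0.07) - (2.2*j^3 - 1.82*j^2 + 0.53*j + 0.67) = 1.76*j^3 + 0.71*j^2 - 0.79*j - 0.6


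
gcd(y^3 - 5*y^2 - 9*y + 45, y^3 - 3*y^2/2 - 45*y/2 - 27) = y + 3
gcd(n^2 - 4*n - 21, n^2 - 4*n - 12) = 1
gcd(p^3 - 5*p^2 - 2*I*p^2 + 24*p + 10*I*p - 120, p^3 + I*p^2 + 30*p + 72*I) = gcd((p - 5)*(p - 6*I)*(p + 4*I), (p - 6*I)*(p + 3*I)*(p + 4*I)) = p^2 - 2*I*p + 24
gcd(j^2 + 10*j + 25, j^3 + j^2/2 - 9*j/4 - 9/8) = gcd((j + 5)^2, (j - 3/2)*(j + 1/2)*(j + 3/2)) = 1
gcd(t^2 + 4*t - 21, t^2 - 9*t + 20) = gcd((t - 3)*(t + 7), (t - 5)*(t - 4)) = 1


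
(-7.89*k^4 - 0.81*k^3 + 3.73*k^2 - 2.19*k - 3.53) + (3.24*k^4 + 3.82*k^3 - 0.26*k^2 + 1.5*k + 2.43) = -4.65*k^4 + 3.01*k^3 + 3.47*k^2 - 0.69*k - 1.1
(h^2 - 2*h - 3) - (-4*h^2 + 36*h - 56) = 5*h^2 - 38*h + 53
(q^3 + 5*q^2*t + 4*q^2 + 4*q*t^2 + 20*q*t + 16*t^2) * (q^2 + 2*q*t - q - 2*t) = q^5 + 7*q^4*t + 3*q^4 + 14*q^3*t^2 + 21*q^3*t - 4*q^3 + 8*q^2*t^3 + 42*q^2*t^2 - 28*q^2*t + 24*q*t^3 - 56*q*t^2 - 32*t^3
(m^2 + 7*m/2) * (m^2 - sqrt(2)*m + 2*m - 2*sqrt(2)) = m^4 - sqrt(2)*m^3 + 11*m^3/2 - 11*sqrt(2)*m^2/2 + 7*m^2 - 7*sqrt(2)*m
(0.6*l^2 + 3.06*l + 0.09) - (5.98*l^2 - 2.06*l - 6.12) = -5.38*l^2 + 5.12*l + 6.21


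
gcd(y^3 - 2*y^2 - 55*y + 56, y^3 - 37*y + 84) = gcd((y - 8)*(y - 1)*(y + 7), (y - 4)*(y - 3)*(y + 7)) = y + 7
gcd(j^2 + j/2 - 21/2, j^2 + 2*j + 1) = 1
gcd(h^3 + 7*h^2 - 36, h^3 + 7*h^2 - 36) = h^3 + 7*h^2 - 36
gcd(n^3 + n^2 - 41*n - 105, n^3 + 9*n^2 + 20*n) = n + 5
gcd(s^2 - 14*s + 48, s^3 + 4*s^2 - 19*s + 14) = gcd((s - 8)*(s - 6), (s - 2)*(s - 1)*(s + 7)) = 1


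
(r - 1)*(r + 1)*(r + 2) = r^3 + 2*r^2 - r - 2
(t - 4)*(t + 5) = t^2 + t - 20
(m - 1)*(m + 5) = m^2 + 4*m - 5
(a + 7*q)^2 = a^2 + 14*a*q + 49*q^2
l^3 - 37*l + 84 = (l - 4)*(l - 3)*(l + 7)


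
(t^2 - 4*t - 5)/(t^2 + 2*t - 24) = (t^2 - 4*t - 5)/(t^2 + 2*t - 24)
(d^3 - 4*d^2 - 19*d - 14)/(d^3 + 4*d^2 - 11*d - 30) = (d^2 - 6*d - 7)/(d^2 + 2*d - 15)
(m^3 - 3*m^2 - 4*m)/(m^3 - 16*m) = (m + 1)/(m + 4)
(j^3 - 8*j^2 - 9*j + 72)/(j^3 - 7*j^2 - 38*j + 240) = (j^2 - 9)/(j^2 + j - 30)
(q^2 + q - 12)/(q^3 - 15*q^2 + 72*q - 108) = (q + 4)/(q^2 - 12*q + 36)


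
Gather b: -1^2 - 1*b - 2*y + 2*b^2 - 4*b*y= 2*b^2 + b*(-4*y - 1) - 2*y - 1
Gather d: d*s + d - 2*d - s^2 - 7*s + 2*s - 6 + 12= d*(s - 1) - s^2 - 5*s + 6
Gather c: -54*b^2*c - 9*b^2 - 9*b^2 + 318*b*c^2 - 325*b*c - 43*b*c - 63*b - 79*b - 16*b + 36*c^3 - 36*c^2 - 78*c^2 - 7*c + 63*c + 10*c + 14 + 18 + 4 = -18*b^2 - 158*b + 36*c^3 + c^2*(318*b - 114) + c*(-54*b^2 - 368*b + 66) + 36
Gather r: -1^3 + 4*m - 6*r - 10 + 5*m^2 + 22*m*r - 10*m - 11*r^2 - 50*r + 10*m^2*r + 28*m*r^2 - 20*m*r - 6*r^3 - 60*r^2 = 5*m^2 - 6*m - 6*r^3 + r^2*(28*m - 71) + r*(10*m^2 + 2*m - 56) - 11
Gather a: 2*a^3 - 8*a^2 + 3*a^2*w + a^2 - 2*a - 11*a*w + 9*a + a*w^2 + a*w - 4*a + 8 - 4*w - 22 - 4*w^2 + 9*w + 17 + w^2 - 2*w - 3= 2*a^3 + a^2*(3*w - 7) + a*(w^2 - 10*w + 3) - 3*w^2 + 3*w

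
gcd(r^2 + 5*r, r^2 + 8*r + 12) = 1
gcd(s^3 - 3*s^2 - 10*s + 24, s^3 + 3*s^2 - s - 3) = s + 3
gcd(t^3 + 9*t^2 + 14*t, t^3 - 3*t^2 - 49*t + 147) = t + 7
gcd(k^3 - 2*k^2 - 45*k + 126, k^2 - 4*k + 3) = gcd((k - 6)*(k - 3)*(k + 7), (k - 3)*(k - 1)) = k - 3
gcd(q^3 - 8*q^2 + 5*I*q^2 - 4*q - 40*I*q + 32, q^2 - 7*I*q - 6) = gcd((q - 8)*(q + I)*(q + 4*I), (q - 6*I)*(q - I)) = 1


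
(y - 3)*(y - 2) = y^2 - 5*y + 6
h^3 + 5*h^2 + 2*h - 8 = (h - 1)*(h + 2)*(h + 4)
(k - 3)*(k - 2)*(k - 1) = k^3 - 6*k^2 + 11*k - 6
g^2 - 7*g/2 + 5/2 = (g - 5/2)*(g - 1)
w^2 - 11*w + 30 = (w - 6)*(w - 5)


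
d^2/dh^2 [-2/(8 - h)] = 4/(h - 8)^3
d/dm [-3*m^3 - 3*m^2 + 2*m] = -9*m^2 - 6*m + 2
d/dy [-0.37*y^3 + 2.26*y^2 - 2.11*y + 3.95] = -1.11*y^2 + 4.52*y - 2.11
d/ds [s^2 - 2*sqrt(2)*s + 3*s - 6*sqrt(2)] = 2*s - 2*sqrt(2) + 3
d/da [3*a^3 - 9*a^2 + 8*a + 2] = 9*a^2 - 18*a + 8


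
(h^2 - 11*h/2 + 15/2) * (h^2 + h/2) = h^4 - 5*h^3 + 19*h^2/4 + 15*h/4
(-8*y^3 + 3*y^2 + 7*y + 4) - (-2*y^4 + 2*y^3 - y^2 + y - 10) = 2*y^4 - 10*y^3 + 4*y^2 + 6*y + 14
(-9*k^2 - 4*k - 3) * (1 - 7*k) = 63*k^3 + 19*k^2 + 17*k - 3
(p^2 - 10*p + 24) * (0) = 0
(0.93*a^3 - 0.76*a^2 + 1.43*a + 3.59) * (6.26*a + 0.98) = 5.8218*a^4 - 3.8462*a^3 + 8.207*a^2 + 23.8748*a + 3.5182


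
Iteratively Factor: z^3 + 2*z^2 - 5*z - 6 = (z + 1)*(z^2 + z - 6) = (z - 2)*(z + 1)*(z + 3)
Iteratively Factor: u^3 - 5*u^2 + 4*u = (u - 1)*(u^2 - 4*u) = (u - 4)*(u - 1)*(u)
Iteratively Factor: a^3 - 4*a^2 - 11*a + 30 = (a - 2)*(a^2 - 2*a - 15) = (a - 5)*(a - 2)*(a + 3)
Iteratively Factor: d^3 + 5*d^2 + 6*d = (d + 2)*(d^2 + 3*d) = d*(d + 2)*(d + 3)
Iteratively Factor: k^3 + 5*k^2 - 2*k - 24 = (k - 2)*(k^2 + 7*k + 12) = (k - 2)*(k + 4)*(k + 3)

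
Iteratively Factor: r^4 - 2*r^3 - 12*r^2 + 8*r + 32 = (r + 2)*(r^3 - 4*r^2 - 4*r + 16) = (r - 4)*(r + 2)*(r^2 - 4) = (r - 4)*(r + 2)^2*(r - 2)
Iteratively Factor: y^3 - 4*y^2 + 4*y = (y - 2)*(y^2 - 2*y) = y*(y - 2)*(y - 2)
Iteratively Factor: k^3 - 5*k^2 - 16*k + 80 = (k - 4)*(k^2 - k - 20) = (k - 4)*(k + 4)*(k - 5)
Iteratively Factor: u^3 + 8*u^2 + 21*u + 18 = (u + 2)*(u^2 + 6*u + 9) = (u + 2)*(u + 3)*(u + 3)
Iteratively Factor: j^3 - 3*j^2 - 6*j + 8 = (j - 1)*(j^2 - 2*j - 8) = (j - 4)*(j - 1)*(j + 2)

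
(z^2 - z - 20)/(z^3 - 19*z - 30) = (z + 4)/(z^2 + 5*z + 6)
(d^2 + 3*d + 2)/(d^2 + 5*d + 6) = (d + 1)/(d + 3)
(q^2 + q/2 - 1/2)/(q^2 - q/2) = (q + 1)/q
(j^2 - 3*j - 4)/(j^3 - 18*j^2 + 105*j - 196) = (j + 1)/(j^2 - 14*j + 49)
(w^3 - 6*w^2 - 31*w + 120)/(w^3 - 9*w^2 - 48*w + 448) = (w^2 + 2*w - 15)/(w^2 - w - 56)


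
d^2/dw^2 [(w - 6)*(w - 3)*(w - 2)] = 6*w - 22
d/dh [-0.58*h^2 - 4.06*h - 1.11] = -1.16*h - 4.06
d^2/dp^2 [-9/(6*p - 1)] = -648/(6*p - 1)^3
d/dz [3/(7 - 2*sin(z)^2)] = 6*sin(2*z)/(cos(2*z) + 6)^2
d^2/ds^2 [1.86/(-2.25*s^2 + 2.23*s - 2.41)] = (18.8325*s^2 - 18.6651*s - 1.86*(4.5*s - 2.23)*(9.0*s - 4.46) + 20.1717)/(2.25*s^2 - 2.23*s + 2.41)^3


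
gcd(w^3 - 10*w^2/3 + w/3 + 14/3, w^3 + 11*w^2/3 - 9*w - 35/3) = w^2 - 4*w/3 - 7/3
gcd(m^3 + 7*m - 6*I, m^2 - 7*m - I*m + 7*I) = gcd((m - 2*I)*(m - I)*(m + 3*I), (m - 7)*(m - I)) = m - I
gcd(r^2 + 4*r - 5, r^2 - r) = r - 1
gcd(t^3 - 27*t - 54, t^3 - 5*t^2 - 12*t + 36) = t^2 - 3*t - 18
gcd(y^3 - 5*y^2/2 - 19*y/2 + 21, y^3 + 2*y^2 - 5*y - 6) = y^2 + y - 6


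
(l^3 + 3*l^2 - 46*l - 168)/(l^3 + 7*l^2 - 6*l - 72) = (l - 7)/(l - 3)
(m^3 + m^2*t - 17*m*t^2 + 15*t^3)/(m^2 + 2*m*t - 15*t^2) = m - t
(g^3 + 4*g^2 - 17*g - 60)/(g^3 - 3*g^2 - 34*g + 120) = (g^2 + 8*g + 15)/(g^2 + g - 30)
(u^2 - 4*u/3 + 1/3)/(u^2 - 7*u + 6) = (u - 1/3)/(u - 6)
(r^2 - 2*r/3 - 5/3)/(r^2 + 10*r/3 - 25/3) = (r + 1)/(r + 5)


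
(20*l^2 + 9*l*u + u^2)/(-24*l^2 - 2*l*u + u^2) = (5*l + u)/(-6*l + u)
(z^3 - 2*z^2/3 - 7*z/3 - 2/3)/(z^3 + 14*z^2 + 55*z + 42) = (3*z^2 - 5*z - 2)/(3*(z^2 + 13*z + 42))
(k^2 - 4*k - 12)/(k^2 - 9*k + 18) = (k + 2)/(k - 3)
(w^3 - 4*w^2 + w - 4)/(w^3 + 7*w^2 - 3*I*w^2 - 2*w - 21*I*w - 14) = (w^2 + w*(-4 + I) - 4*I)/(w^2 + w*(7 - 2*I) - 14*I)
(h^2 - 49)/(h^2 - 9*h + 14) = (h + 7)/(h - 2)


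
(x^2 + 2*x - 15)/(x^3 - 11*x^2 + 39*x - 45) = (x + 5)/(x^2 - 8*x + 15)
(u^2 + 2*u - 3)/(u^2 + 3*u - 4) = (u + 3)/(u + 4)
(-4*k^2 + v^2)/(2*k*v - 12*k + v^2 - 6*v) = (-2*k + v)/(v - 6)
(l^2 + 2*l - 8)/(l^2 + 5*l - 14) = (l + 4)/(l + 7)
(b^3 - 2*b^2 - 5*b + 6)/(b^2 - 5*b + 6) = (b^2 + b - 2)/(b - 2)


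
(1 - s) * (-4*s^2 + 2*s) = 4*s^3 - 6*s^2 + 2*s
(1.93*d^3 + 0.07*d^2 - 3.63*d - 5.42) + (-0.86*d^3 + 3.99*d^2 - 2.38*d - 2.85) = 1.07*d^3 + 4.06*d^2 - 6.01*d - 8.27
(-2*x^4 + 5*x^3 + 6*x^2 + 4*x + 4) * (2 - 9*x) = 18*x^5 - 49*x^4 - 44*x^3 - 24*x^2 - 28*x + 8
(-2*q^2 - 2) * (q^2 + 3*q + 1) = -2*q^4 - 6*q^3 - 4*q^2 - 6*q - 2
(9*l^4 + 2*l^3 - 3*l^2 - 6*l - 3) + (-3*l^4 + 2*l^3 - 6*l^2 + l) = 6*l^4 + 4*l^3 - 9*l^2 - 5*l - 3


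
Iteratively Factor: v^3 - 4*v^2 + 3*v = (v - 1)*(v^2 - 3*v) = (v - 3)*(v - 1)*(v)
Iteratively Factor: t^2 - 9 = (t + 3)*(t - 3)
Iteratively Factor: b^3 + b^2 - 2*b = (b - 1)*(b^2 + 2*b) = (b - 1)*(b + 2)*(b)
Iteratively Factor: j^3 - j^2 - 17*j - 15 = (j + 1)*(j^2 - 2*j - 15) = (j + 1)*(j + 3)*(j - 5)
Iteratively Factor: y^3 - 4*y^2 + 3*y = (y)*(y^2 - 4*y + 3) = y*(y - 1)*(y - 3)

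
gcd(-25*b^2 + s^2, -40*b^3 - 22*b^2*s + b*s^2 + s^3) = -5*b + s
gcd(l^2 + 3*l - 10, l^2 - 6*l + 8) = l - 2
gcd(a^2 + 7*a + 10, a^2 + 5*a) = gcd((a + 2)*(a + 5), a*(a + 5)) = a + 5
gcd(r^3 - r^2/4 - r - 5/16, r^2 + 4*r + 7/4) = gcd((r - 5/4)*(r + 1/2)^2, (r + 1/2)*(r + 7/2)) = r + 1/2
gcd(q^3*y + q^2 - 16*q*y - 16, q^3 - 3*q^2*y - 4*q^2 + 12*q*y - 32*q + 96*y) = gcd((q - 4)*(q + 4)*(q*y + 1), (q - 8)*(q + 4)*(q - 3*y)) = q + 4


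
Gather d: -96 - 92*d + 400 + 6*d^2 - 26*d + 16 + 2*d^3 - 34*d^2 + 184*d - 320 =2*d^3 - 28*d^2 + 66*d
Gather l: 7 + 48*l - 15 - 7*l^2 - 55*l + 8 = -7*l^2 - 7*l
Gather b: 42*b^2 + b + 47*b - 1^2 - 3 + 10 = 42*b^2 + 48*b + 6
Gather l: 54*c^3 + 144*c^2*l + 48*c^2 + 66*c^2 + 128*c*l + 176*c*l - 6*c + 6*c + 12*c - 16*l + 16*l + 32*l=54*c^3 + 114*c^2 + 12*c + l*(144*c^2 + 304*c + 32)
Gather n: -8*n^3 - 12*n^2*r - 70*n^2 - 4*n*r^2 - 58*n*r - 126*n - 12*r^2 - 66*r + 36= -8*n^3 + n^2*(-12*r - 70) + n*(-4*r^2 - 58*r - 126) - 12*r^2 - 66*r + 36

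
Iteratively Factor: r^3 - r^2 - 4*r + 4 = (r - 1)*(r^2 - 4) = (r - 2)*(r - 1)*(r + 2)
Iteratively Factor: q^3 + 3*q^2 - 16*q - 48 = (q - 4)*(q^2 + 7*q + 12) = (q - 4)*(q + 4)*(q + 3)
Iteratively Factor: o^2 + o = (o + 1)*(o)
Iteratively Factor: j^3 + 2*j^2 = (j + 2)*(j^2) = j*(j + 2)*(j)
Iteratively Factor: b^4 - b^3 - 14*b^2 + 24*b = (b - 2)*(b^3 + b^2 - 12*b) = (b - 2)*(b + 4)*(b^2 - 3*b) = (b - 3)*(b - 2)*(b + 4)*(b)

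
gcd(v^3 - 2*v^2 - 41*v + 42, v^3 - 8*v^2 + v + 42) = v - 7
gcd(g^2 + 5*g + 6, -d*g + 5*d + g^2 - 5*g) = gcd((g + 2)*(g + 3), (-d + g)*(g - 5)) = 1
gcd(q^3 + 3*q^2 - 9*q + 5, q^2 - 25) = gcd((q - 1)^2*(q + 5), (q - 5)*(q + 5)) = q + 5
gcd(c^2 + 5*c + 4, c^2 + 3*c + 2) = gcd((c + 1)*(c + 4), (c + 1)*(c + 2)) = c + 1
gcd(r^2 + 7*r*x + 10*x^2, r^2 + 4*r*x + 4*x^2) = r + 2*x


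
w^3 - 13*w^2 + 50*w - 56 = (w - 7)*(w - 4)*(w - 2)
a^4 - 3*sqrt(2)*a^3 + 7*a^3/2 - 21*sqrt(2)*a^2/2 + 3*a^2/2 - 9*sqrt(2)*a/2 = a*(a + 1/2)*(a + 3)*(a - 3*sqrt(2))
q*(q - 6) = q^2 - 6*q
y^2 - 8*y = y*(y - 8)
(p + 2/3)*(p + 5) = p^2 + 17*p/3 + 10/3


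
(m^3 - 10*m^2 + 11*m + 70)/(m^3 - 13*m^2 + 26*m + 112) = (m - 5)/(m - 8)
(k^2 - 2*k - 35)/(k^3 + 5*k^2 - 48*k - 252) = (k + 5)/(k^2 + 12*k + 36)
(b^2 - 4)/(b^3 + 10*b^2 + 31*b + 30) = (b - 2)/(b^2 + 8*b + 15)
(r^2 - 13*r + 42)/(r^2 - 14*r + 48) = (r - 7)/(r - 8)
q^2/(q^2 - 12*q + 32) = q^2/(q^2 - 12*q + 32)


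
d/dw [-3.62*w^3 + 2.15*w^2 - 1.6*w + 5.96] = -10.86*w^2 + 4.3*w - 1.6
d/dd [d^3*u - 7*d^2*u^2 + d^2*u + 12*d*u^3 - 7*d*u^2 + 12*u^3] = u*(3*d^2 - 14*d*u + 2*d + 12*u^2 - 7*u)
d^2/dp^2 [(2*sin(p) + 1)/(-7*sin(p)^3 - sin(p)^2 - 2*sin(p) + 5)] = (392*sin(p)^7 + 483*sin(p)^6 - 621*sin(p)^5 + 266*sin(p)^4 + 321*sin(p)^3 - 886*sin(p)^2 - 222*sin(p) - 58)/(7*sin(p)^3 + sin(p)^2 + 2*sin(p) - 5)^3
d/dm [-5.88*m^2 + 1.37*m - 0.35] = 1.37 - 11.76*m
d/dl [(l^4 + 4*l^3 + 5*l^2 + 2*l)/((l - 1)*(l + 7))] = 2*(l^5 + 11*l^4 + 10*l^3 - 28*l^2 - 35*l - 7)/(l^4 + 12*l^3 + 22*l^2 - 84*l + 49)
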